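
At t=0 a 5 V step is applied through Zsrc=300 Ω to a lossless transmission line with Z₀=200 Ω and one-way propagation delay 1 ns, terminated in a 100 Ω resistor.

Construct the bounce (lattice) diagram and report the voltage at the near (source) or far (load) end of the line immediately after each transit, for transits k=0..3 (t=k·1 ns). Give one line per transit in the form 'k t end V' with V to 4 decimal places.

Γ_L=-0.333333, Γ_S=0.200000; launch V₁=5·200/500=2.000000
k=0 src: V=2.0000
k=1 load: inc=2.000000, refl=2.000000·-0.333333=-0.6667; V=0.000000+2.000000+-0.666667=1.3333
k=2 src: inc=-0.666667, refl=-0.666667·0.200000=-0.1333; V=2.000000+-0.666667+-0.133333=1.2000
k=3 load: inc=-0.133333, refl=-0.133333·-0.333333=0.0444; V=1.333333+-0.133333+0.044444=1.2444

0 0 source 2.0000
1 1 load 1.3333
2 2 source 1.2000
3 3 load 1.2444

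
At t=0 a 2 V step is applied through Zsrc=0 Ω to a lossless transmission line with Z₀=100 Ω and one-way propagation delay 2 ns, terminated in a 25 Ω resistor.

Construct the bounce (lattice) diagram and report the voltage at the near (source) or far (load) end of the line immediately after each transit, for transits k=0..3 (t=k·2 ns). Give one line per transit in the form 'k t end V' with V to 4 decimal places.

0 0 source 2.0000
1 2 load 0.8000
2 4 source 2.0000
3 6 load 1.2800

Γ_L=-0.600000, Γ_S=-1.000000; launch V₁=2·100/100=2.000000
k=0 src: V=2.0000
k=1 load: inc=2.000000, refl=2.000000·-0.600000=-1.2000; V=0.000000+2.000000+-1.200000=0.8000
k=2 src: inc=-1.200000, refl=-1.200000·-1.000000=1.2000; V=2.000000+-1.200000+1.200000=2.0000
k=3 load: inc=1.200000, refl=1.200000·-0.600000=-0.7200; V=0.800000+1.200000+-0.720000=1.2800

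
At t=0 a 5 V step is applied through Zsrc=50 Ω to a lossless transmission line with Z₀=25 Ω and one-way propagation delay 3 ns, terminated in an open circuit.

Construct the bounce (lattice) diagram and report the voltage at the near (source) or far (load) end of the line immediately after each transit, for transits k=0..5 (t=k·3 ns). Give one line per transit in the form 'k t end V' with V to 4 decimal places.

Γ_L=1.000000, Γ_S=0.333333; launch V₁=5·25/75=1.666667
k=0 src: V=1.6667
k=1 load: inc=1.666667, refl=1.666667·1.000000=1.6667; V=0.000000+1.666667+1.666667=3.3333
k=2 src: inc=1.666667, refl=1.666667·0.333333=0.5556; V=1.666667+1.666667+0.555556=3.8889
k=3 load: inc=0.555556, refl=0.555556·1.000000=0.5556; V=3.333333+0.555556+0.555556=4.4444
k=4 src: inc=0.555556, refl=0.555556·0.333333=0.1852; V=3.888889+0.555556+0.185185=4.6296
k=5 load: inc=0.185185, refl=0.185185·1.000000=0.1852; V=4.444444+0.185185+0.185185=4.8148

0 0 source 1.6667
1 3 load 3.3333
2 6 source 3.8889
3 9 load 4.4444
4 12 source 4.6296
5 15 load 4.8148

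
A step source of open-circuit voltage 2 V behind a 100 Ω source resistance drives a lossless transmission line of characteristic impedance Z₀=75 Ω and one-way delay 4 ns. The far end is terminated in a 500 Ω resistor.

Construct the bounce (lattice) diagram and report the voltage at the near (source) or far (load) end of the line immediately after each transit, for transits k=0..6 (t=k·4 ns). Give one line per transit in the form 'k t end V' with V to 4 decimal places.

Γ_L=0.739130, Γ_S=0.142857; launch V₁=2·75/175=0.857143
k=0 src: V=0.8571
k=1 load: inc=0.857143, refl=0.857143·0.739130=0.6335; V=0.000000+0.857143+0.633540=1.4907
k=2 src: inc=0.633540, refl=0.633540·0.142857=0.0905; V=0.857143+0.633540+0.090506=1.5812
k=3 load: inc=0.090506, refl=0.090506·0.739130=0.0669; V=1.490683+0.090506+0.066896=1.6481
k=4 src: inc=0.066896, refl=0.066896·0.142857=0.0096; V=1.581189+0.066896+0.009557=1.6576
k=5 load: inc=0.009557, refl=0.009557·0.739130=0.0071; V=1.648085+0.009557+0.007064=1.6647
k=6 src: inc=0.007064, refl=0.007064·0.142857=0.0010; V=1.657641+0.007064+0.001009=1.6657

0 0 source 0.8571
1 4 load 1.4907
2 8 source 1.5812
3 12 load 1.6481
4 16 source 1.6576
5 20 load 1.6647
6 24 source 1.6657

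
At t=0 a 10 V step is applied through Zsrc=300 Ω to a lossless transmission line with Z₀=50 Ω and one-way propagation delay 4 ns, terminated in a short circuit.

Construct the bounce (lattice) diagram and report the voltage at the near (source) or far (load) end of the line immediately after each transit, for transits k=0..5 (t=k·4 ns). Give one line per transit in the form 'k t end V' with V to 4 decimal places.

Γ_L=-1.000000, Γ_S=0.714286; launch V₁=10·50/350=1.428571
k=0 src: V=1.4286
k=1 load: inc=1.428571, refl=1.428571·-1.000000=-1.4286; V=0.000000+1.428571+-1.428571=0.0000
k=2 src: inc=-1.428571, refl=-1.428571·0.714286=-1.0204; V=1.428571+-1.428571+-1.020408=-1.0204
k=3 load: inc=-1.020408, refl=-1.020408·-1.000000=1.0204; V=0.000000+-1.020408+1.020408=0.0000
k=4 src: inc=1.020408, refl=1.020408·0.714286=0.7289; V=-1.020408+1.020408+0.728863=0.7289
k=5 load: inc=0.728863, refl=0.728863·-1.000000=-0.7289; V=0.000000+0.728863+-0.728863=0.0000

0 0 source 1.4286
1 4 load 0.0000
2 8 source -1.0204
3 12 load 0.0000
4 16 source 0.7289
5 20 load 0.0000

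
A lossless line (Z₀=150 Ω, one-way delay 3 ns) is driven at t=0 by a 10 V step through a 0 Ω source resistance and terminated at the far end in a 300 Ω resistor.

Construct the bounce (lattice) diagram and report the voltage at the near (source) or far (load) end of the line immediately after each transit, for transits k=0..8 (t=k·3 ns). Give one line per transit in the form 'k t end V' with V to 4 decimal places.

Γ_L=0.333333, Γ_S=-1.000000; launch V₁=10·150/150=10.000000
k=0 src: V=10.0000
k=1 load: inc=10.000000, refl=10.000000·0.333333=3.3333; V=0.000000+10.000000+3.333333=13.3333
k=2 src: inc=3.333333, refl=3.333333·-1.000000=-3.3333; V=10.000000+3.333333+-3.333333=10.0000
k=3 load: inc=-3.333333, refl=-3.333333·0.333333=-1.1111; V=13.333333+-3.333333+-1.111111=8.8889
k=4 src: inc=-1.111111, refl=-1.111111·-1.000000=1.1111; V=10.000000+-1.111111+1.111111=10.0000
k=5 load: inc=1.111111, refl=1.111111·0.333333=0.3704; V=8.888889+1.111111+0.370370=10.3704
k=6 src: inc=0.370370, refl=0.370370·-1.000000=-0.3704; V=10.000000+0.370370+-0.370370=10.0000
k=7 load: inc=-0.370370, refl=-0.370370·0.333333=-0.1235; V=10.370370+-0.370370+-0.123457=9.8765
k=8 src: inc=-0.123457, refl=-0.123457·-1.000000=0.1235; V=10.000000+-0.123457+0.123457=10.0000

0 0 source 10.0000
1 3 load 13.3333
2 6 source 10.0000
3 9 load 8.8889
4 12 source 10.0000
5 15 load 10.3704
6 18 source 10.0000
7 21 load 9.8765
8 24 source 10.0000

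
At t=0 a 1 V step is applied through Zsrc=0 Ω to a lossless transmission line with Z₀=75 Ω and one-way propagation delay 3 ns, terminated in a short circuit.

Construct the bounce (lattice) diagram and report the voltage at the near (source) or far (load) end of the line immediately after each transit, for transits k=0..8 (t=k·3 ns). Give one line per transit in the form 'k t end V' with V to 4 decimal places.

0 0 source 1.0000
1 3 load 0.0000
2 6 source 1.0000
3 9 load 0.0000
4 12 source 1.0000
5 15 load 0.0000
6 18 source 1.0000
7 21 load 0.0000
8 24 source 1.0000

Γ_L=-1.000000, Γ_S=-1.000000; launch V₁=1·75/75=1.000000
k=0 src: V=1.0000
k=1 load: inc=1.000000, refl=1.000000·-1.000000=-1.0000; V=0.000000+1.000000+-1.000000=0.0000
k=2 src: inc=-1.000000, refl=-1.000000·-1.000000=1.0000; V=1.000000+-1.000000+1.000000=1.0000
k=3 load: inc=1.000000, refl=1.000000·-1.000000=-1.0000; V=0.000000+1.000000+-1.000000=0.0000
k=4 src: inc=-1.000000, refl=-1.000000·-1.000000=1.0000; V=1.000000+-1.000000+1.000000=1.0000
k=5 load: inc=1.000000, refl=1.000000·-1.000000=-1.0000; V=0.000000+1.000000+-1.000000=0.0000
k=6 src: inc=-1.000000, refl=-1.000000·-1.000000=1.0000; V=1.000000+-1.000000+1.000000=1.0000
k=7 load: inc=1.000000, refl=1.000000·-1.000000=-1.0000; V=0.000000+1.000000+-1.000000=0.0000
k=8 src: inc=-1.000000, refl=-1.000000·-1.000000=1.0000; V=1.000000+-1.000000+1.000000=1.0000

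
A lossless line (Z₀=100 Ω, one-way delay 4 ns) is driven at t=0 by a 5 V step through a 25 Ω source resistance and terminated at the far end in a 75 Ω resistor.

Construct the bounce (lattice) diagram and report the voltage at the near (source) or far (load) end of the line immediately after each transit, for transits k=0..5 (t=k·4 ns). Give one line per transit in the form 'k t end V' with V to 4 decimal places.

Γ_L=-0.142857, Γ_S=-0.600000; launch V₁=5·100/125=4.000000
k=0 src: V=4.0000
k=1 load: inc=4.000000, refl=4.000000·-0.142857=-0.5714; V=0.000000+4.000000+-0.571429=3.4286
k=2 src: inc=-0.571429, refl=-0.571429·-0.600000=0.3429; V=4.000000+-0.571429+0.342857=3.7714
k=3 load: inc=0.342857, refl=0.342857·-0.142857=-0.0490; V=3.428571+0.342857+-0.048980=3.7224
k=4 src: inc=-0.048980, refl=-0.048980·-0.600000=0.0294; V=3.771429+-0.048980+0.029388=3.7518
k=5 load: inc=0.029388, refl=0.029388·-0.142857=-0.0042; V=3.722449+0.029388+-0.004198=3.7476

0 0 source 4.0000
1 4 load 3.4286
2 8 source 3.7714
3 12 load 3.7224
4 16 source 3.7518
5 20 load 3.7476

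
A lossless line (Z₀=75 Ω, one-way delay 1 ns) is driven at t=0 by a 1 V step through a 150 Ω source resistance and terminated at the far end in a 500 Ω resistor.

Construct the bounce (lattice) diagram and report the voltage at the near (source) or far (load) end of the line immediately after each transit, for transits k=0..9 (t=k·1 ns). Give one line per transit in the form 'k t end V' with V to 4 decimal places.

Γ_L=0.739130, Γ_S=0.333333; launch V₁=1·75/225=0.333333
k=0 src: V=0.3333
k=1 load: inc=0.333333, refl=0.333333·0.739130=0.2464; V=0.000000+0.333333+0.246377=0.5797
k=2 src: inc=0.246377, refl=0.246377·0.333333=0.0821; V=0.333333+0.246377+0.082126=0.6618
k=3 load: inc=0.082126, refl=0.082126·0.739130=0.0607; V=0.579710+0.082126+0.060702=0.7225
k=4 src: inc=0.060702, refl=0.060702·0.333333=0.0202; V=0.661836+0.060702+0.020234=0.7428
k=5 load: inc=0.020234, refl=0.020234·0.739130=0.0150; V=0.722537+0.020234+0.014955=0.7577
k=6 src: inc=0.014955, refl=0.014955·0.333333=0.0050; V=0.742771+0.014955+0.004985=0.7627
k=7 load: inc=0.004985, refl=0.004985·0.739130=0.0037; V=0.757727+0.004985+0.003685=0.7664
k=8 src: inc=0.003685, refl=0.003685·0.333333=0.0012; V=0.762712+0.003685+0.001228=0.7676
k=9 load: inc=0.001228, refl=0.001228·0.739130=0.0009; V=0.766396+0.001228+0.000908=0.7685

0 0 source 0.3333
1 1 load 0.5797
2 2 source 0.6618
3 3 load 0.7225
4 4 source 0.7428
5 5 load 0.7577
6 6 source 0.7627
7 7 load 0.7664
8 8 source 0.7676
9 9 load 0.7685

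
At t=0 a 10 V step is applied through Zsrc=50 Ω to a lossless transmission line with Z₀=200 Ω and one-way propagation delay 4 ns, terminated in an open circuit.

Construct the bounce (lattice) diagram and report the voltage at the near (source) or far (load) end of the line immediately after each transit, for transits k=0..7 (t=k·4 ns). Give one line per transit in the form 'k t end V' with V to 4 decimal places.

Γ_L=1.000000, Γ_S=-0.600000; launch V₁=10·200/250=8.000000
k=0 src: V=8.0000
k=1 load: inc=8.000000, refl=8.000000·1.000000=8.0000; V=0.000000+8.000000+8.000000=16.0000
k=2 src: inc=8.000000, refl=8.000000·-0.600000=-4.8000; V=8.000000+8.000000+-4.800000=11.2000
k=3 load: inc=-4.800000, refl=-4.800000·1.000000=-4.8000; V=16.000000+-4.800000+-4.800000=6.4000
k=4 src: inc=-4.800000, refl=-4.800000·-0.600000=2.8800; V=11.200000+-4.800000+2.880000=9.2800
k=5 load: inc=2.880000, refl=2.880000·1.000000=2.8800; V=6.400000+2.880000+2.880000=12.1600
k=6 src: inc=2.880000, refl=2.880000·-0.600000=-1.7280; V=9.280000+2.880000+-1.728000=10.4320
k=7 load: inc=-1.728000, refl=-1.728000·1.000000=-1.7280; V=12.160000+-1.728000+-1.728000=8.7040

0 0 source 8.0000
1 4 load 16.0000
2 8 source 11.2000
3 12 load 6.4000
4 16 source 9.2800
5 20 load 12.1600
6 24 source 10.4320
7 28 load 8.7040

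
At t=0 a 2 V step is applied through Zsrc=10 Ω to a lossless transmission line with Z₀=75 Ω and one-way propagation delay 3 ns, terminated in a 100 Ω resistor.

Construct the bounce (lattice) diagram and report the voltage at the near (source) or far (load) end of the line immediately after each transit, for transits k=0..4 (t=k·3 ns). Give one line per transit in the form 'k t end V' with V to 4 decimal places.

Γ_L=0.142857, Γ_S=-0.764706; launch V₁=2·75/85=1.764706
k=0 src: V=1.7647
k=1 load: inc=1.764706, refl=1.764706·0.142857=0.2521; V=0.000000+1.764706+0.252101=2.0168
k=2 src: inc=0.252101, refl=0.252101·-0.764706=-0.1928; V=1.764706+0.252101+-0.192783=1.8240
k=3 load: inc=-0.192783, refl=-0.192783·0.142857=-0.0275; V=2.016807+-0.192783+-0.027540=1.7965
k=4 src: inc=-0.027540, refl=-0.027540·-0.764706=0.0211; V=1.824024+-0.027540+0.021060=1.8175

0 0 source 1.7647
1 3 load 2.0168
2 6 source 1.8240
3 9 load 1.7965
4 12 source 1.8175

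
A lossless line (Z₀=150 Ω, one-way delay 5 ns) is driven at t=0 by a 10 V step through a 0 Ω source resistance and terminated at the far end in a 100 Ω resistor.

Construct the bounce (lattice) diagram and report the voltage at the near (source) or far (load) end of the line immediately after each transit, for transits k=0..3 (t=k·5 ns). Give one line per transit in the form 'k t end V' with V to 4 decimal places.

Γ_L=-0.200000, Γ_S=-1.000000; launch V₁=10·150/150=10.000000
k=0 src: V=10.0000
k=1 load: inc=10.000000, refl=10.000000·-0.200000=-2.0000; V=0.000000+10.000000+-2.000000=8.0000
k=2 src: inc=-2.000000, refl=-2.000000·-1.000000=2.0000; V=10.000000+-2.000000+2.000000=10.0000
k=3 load: inc=2.000000, refl=2.000000·-0.200000=-0.4000; V=8.000000+2.000000+-0.400000=9.6000

0 0 source 10.0000
1 5 load 8.0000
2 10 source 10.0000
3 15 load 9.6000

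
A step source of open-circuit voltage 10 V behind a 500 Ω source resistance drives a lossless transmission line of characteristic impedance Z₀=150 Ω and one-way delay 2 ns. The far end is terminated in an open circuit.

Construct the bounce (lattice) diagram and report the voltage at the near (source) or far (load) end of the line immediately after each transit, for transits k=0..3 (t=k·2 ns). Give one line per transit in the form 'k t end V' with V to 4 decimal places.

Γ_L=1.000000, Γ_S=0.538462; launch V₁=10·150/650=2.307692
k=0 src: V=2.3077
k=1 load: inc=2.307692, refl=2.307692·1.000000=2.3077; V=0.000000+2.307692+2.307692=4.6154
k=2 src: inc=2.307692, refl=2.307692·0.538462=1.2426; V=2.307692+2.307692+1.242604=5.8580
k=3 load: inc=1.242604, refl=1.242604·1.000000=1.2426; V=4.615385+1.242604+1.242604=7.1006

0 0 source 2.3077
1 2 load 4.6154
2 4 source 5.8580
3 6 load 7.1006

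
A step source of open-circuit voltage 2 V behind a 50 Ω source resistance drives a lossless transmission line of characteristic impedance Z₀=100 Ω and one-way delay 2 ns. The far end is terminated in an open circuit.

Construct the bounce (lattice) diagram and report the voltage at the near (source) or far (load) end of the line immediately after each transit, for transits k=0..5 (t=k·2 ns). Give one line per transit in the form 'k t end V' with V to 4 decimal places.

Γ_L=1.000000, Γ_S=-0.333333; launch V₁=2·100/150=1.333333
k=0 src: V=1.3333
k=1 load: inc=1.333333, refl=1.333333·1.000000=1.3333; V=0.000000+1.333333+1.333333=2.6667
k=2 src: inc=1.333333, refl=1.333333·-0.333333=-0.4444; V=1.333333+1.333333+-0.444444=2.2222
k=3 load: inc=-0.444444, refl=-0.444444·1.000000=-0.4444; V=2.666667+-0.444444+-0.444444=1.7778
k=4 src: inc=-0.444444, refl=-0.444444·-0.333333=0.1481; V=2.222222+-0.444444+0.148148=1.9259
k=5 load: inc=0.148148, refl=0.148148·1.000000=0.1481; V=1.777778+0.148148+0.148148=2.0741

0 0 source 1.3333
1 2 load 2.6667
2 4 source 2.2222
3 6 load 1.7778
4 8 source 1.9259
5 10 load 2.0741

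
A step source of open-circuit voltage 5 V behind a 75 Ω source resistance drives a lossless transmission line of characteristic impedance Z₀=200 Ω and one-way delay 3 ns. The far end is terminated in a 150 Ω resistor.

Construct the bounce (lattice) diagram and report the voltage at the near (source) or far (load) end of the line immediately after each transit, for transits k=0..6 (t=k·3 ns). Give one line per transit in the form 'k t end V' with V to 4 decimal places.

Γ_L=-0.142857, Γ_S=-0.454545; launch V₁=5·200/275=3.636364
k=0 src: V=3.6364
k=1 load: inc=3.636364, refl=3.636364·-0.142857=-0.5195; V=0.000000+3.636364+-0.519481=3.1169
k=2 src: inc=-0.519481, refl=-0.519481·-0.454545=0.2361; V=3.636364+-0.519481+0.236128=3.3530
k=3 load: inc=0.236128, refl=0.236128·-0.142857=-0.0337; V=3.116883+0.236128+-0.033733=3.3193
k=4 src: inc=-0.033733, refl=-0.033733·-0.454545=0.0153; V=3.353011+-0.033733+0.015333=3.3346
k=5 load: inc=0.015333, refl=0.015333·-0.142857=-0.0022; V=3.319278+0.015333+-0.002190=3.3324
k=6 src: inc=-0.002190, refl=-0.002190·-0.454545=0.0010; V=3.334611+-0.002190+0.000996=3.3334

0 0 source 3.6364
1 3 load 3.1169
2 6 source 3.3530
3 9 load 3.3193
4 12 source 3.3346
5 15 load 3.3324
6 18 source 3.3334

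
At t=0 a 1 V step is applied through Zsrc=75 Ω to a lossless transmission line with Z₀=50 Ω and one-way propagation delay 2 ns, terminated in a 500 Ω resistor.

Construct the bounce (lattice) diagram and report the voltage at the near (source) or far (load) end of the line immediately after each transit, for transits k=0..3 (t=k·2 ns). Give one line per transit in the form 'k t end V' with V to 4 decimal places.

0 0 source 0.4000
1 2 load 0.7273
2 4 source 0.7927
3 6 load 0.8463

Γ_L=0.818182, Γ_S=0.200000; launch V₁=1·50/125=0.400000
k=0 src: V=0.4000
k=1 load: inc=0.400000, refl=0.400000·0.818182=0.3273; V=0.000000+0.400000+0.327273=0.7273
k=2 src: inc=0.327273, refl=0.327273·0.200000=0.0655; V=0.400000+0.327273+0.065455=0.7927
k=3 load: inc=0.065455, refl=0.065455·0.818182=0.0536; V=0.727273+0.065455+0.053554=0.8463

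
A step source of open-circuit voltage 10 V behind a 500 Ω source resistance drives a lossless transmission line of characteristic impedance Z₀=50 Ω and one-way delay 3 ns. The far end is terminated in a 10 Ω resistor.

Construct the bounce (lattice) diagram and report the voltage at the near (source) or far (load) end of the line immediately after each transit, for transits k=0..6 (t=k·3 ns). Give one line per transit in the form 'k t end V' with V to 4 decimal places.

0 0 source 0.9091
1 3 load 0.3030
2 6 source -0.1928
3 9 load 0.1377
4 12 source 0.4082
5 15 load 0.2279
6 18 source 0.0804

Γ_L=-0.666667, Γ_S=0.818182; launch V₁=10·50/550=0.909091
k=0 src: V=0.9091
k=1 load: inc=0.909091, refl=0.909091·-0.666667=-0.6061; V=0.000000+0.909091+-0.606061=0.3030
k=2 src: inc=-0.606061, refl=-0.606061·0.818182=-0.4959; V=0.909091+-0.606061+-0.495868=-0.1928
k=3 load: inc=-0.495868, refl=-0.495868·-0.666667=0.3306; V=0.303030+-0.495868+0.330579=0.1377
k=4 src: inc=0.330579, refl=0.330579·0.818182=0.2705; V=-0.192837+0.330579+0.270473=0.4082
k=5 load: inc=0.270473, refl=0.270473·-0.666667=-0.1803; V=0.137741+0.270473+-0.180316=0.2279
k=6 src: inc=-0.180316, refl=-0.180316·0.818182=-0.1475; V=0.408214+-0.180316+-0.147531=0.0804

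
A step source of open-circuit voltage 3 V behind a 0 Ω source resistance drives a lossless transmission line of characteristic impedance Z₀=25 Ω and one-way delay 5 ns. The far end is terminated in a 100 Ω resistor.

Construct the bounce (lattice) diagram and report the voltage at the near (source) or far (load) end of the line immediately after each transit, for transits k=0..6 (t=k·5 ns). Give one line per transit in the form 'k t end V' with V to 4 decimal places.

Γ_L=0.600000, Γ_S=-1.000000; launch V₁=3·25/25=3.000000
k=0 src: V=3.0000
k=1 load: inc=3.000000, refl=3.000000·0.600000=1.8000; V=0.000000+3.000000+1.800000=4.8000
k=2 src: inc=1.800000, refl=1.800000·-1.000000=-1.8000; V=3.000000+1.800000+-1.800000=3.0000
k=3 load: inc=-1.800000, refl=-1.800000·0.600000=-1.0800; V=4.800000+-1.800000+-1.080000=1.9200
k=4 src: inc=-1.080000, refl=-1.080000·-1.000000=1.0800; V=3.000000+-1.080000+1.080000=3.0000
k=5 load: inc=1.080000, refl=1.080000·0.600000=0.6480; V=1.920000+1.080000+0.648000=3.6480
k=6 src: inc=0.648000, refl=0.648000·-1.000000=-0.6480; V=3.000000+0.648000+-0.648000=3.0000

0 0 source 3.0000
1 5 load 4.8000
2 10 source 3.0000
3 15 load 1.9200
4 20 source 3.0000
5 25 load 3.6480
6 30 source 3.0000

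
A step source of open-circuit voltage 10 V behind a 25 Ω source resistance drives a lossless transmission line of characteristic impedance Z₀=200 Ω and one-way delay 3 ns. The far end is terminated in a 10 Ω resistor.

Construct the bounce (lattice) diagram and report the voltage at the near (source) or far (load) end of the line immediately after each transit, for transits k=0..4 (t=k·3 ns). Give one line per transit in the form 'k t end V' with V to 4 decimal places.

Γ_L=-0.904762, Γ_S=-0.777778; launch V₁=10·200/225=8.888889
k=0 src: V=8.8889
k=1 load: inc=8.888889, refl=8.888889·-0.904762=-8.0423; V=0.000000+8.888889+-8.042328=0.8466
k=2 src: inc=-8.042328, refl=-8.042328·-0.777778=6.2551; V=8.888889+-8.042328+6.255144=7.1017
k=3 load: inc=6.255144, refl=6.255144·-0.904762=-5.6594; V=0.846561+6.255144+-5.659416=1.4423
k=4 src: inc=-5.659416, refl=-5.659416·-0.777778=4.4018; V=7.101705+-5.659416+4.401768=5.8441

0 0 source 8.8889
1 3 load 0.8466
2 6 source 7.1017
3 9 load 1.4423
4 12 source 5.8441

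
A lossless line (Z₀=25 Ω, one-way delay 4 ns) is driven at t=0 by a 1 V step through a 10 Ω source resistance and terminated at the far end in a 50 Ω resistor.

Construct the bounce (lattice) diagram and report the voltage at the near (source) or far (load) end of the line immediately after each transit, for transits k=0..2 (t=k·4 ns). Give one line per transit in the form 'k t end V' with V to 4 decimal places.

Γ_L=0.333333, Γ_S=-0.428571; launch V₁=1·25/35=0.714286
k=0 src: V=0.7143
k=1 load: inc=0.714286, refl=0.714286·0.333333=0.2381; V=0.000000+0.714286+0.238095=0.9524
k=2 src: inc=0.238095, refl=0.238095·-0.428571=-0.1020; V=0.714286+0.238095+-0.102041=0.8503

0 0 source 0.7143
1 4 load 0.9524
2 8 source 0.8503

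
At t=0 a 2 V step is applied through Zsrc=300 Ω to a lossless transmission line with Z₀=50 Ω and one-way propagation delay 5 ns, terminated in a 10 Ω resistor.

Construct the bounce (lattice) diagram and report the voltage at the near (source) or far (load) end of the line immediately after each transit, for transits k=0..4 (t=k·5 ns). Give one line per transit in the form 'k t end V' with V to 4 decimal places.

0 0 source 0.2857
1 5 load 0.0952
2 10 source -0.0408
3 15 load 0.0499
4 20 source 0.1147

Γ_L=-0.666667, Γ_S=0.714286; launch V₁=2·50/350=0.285714
k=0 src: V=0.2857
k=1 load: inc=0.285714, refl=0.285714·-0.666667=-0.1905; V=0.000000+0.285714+-0.190476=0.0952
k=2 src: inc=-0.190476, refl=-0.190476·0.714286=-0.1361; V=0.285714+-0.190476+-0.136054=-0.0408
k=3 load: inc=-0.136054, refl=-0.136054·-0.666667=0.0907; V=0.095238+-0.136054+0.090703=0.0499
k=4 src: inc=0.090703, refl=0.090703·0.714286=0.0648; V=-0.040816+0.090703+0.064788=0.1147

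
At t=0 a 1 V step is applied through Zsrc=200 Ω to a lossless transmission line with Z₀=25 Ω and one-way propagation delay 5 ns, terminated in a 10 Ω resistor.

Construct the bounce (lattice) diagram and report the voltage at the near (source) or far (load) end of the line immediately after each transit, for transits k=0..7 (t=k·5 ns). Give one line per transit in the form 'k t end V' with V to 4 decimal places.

Γ_L=-0.428571, Γ_S=0.777778; launch V₁=1·25/225=0.111111
k=0 src: V=0.1111
k=1 load: inc=0.111111, refl=0.111111·-0.428571=-0.0476; V=0.000000+0.111111+-0.047619=0.0635
k=2 src: inc=-0.047619, refl=-0.047619·0.777778=-0.0370; V=0.111111+-0.047619+-0.037037=0.0265
k=3 load: inc=-0.037037, refl=-0.037037·-0.428571=0.0159; V=0.063492+-0.037037+0.015873=0.0423
k=4 src: inc=0.015873, refl=0.015873·0.777778=0.0123; V=0.026455+0.015873+0.012346=0.0547
k=5 load: inc=0.012346, refl=0.012346·-0.428571=-0.0053; V=0.042328+0.012346+-0.005291=0.0494
k=6 src: inc=-0.005291, refl=-0.005291·0.777778=-0.0041; V=0.054674+-0.005291+-0.004115=0.0453
k=7 load: inc=-0.004115, refl=-0.004115·-0.428571=0.0018; V=0.049383+-0.004115+0.001764=0.0470

0 0 source 0.1111
1 5 load 0.0635
2 10 source 0.0265
3 15 load 0.0423
4 20 source 0.0547
5 25 load 0.0494
6 30 source 0.0453
7 35 load 0.0470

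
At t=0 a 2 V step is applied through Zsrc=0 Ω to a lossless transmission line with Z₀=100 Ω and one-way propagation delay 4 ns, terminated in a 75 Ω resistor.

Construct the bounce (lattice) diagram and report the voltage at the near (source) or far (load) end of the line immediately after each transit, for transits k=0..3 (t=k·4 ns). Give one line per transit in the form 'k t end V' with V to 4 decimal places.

Γ_L=-0.142857, Γ_S=-1.000000; launch V₁=2·100/100=2.000000
k=0 src: V=2.0000
k=1 load: inc=2.000000, refl=2.000000·-0.142857=-0.2857; V=0.000000+2.000000+-0.285714=1.7143
k=2 src: inc=-0.285714, refl=-0.285714·-1.000000=0.2857; V=2.000000+-0.285714+0.285714=2.0000
k=3 load: inc=0.285714, refl=0.285714·-0.142857=-0.0408; V=1.714286+0.285714+-0.040816=1.9592

0 0 source 2.0000
1 4 load 1.7143
2 8 source 2.0000
3 12 load 1.9592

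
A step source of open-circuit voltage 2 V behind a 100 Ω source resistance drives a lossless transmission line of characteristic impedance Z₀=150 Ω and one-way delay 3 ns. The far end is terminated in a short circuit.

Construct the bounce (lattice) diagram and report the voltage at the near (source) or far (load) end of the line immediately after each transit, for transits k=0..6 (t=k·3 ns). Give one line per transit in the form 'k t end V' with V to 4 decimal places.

0 0 source 1.2000
1 3 load 0.0000
2 6 source 0.2400
3 9 load 0.0000
4 12 source 0.0480
5 15 load 0.0000
6 18 source 0.0096

Γ_L=-1.000000, Γ_S=-0.200000; launch V₁=2·150/250=1.200000
k=0 src: V=1.2000
k=1 load: inc=1.200000, refl=1.200000·-1.000000=-1.2000; V=0.000000+1.200000+-1.200000=0.0000
k=2 src: inc=-1.200000, refl=-1.200000·-0.200000=0.2400; V=1.200000+-1.200000+0.240000=0.2400
k=3 load: inc=0.240000, refl=0.240000·-1.000000=-0.2400; V=0.000000+0.240000+-0.240000=0.0000
k=4 src: inc=-0.240000, refl=-0.240000·-0.200000=0.0480; V=0.240000+-0.240000+0.048000=0.0480
k=5 load: inc=0.048000, refl=0.048000·-1.000000=-0.0480; V=0.000000+0.048000+-0.048000=0.0000
k=6 src: inc=-0.048000, refl=-0.048000·-0.200000=0.0096; V=0.048000+-0.048000+0.009600=0.0096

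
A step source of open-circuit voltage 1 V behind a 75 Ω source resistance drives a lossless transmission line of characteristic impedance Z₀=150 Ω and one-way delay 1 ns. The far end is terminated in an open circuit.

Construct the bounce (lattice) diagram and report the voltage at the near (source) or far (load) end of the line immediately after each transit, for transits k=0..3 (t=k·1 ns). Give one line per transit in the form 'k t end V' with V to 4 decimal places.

Γ_L=1.000000, Γ_S=-0.333333; launch V₁=1·150/225=0.666667
k=0 src: V=0.6667
k=1 load: inc=0.666667, refl=0.666667·1.000000=0.6667; V=0.000000+0.666667+0.666667=1.3333
k=2 src: inc=0.666667, refl=0.666667·-0.333333=-0.2222; V=0.666667+0.666667+-0.222222=1.1111
k=3 load: inc=-0.222222, refl=-0.222222·1.000000=-0.2222; V=1.333333+-0.222222+-0.222222=0.8889

0 0 source 0.6667
1 1 load 1.3333
2 2 source 1.1111
3 3 load 0.8889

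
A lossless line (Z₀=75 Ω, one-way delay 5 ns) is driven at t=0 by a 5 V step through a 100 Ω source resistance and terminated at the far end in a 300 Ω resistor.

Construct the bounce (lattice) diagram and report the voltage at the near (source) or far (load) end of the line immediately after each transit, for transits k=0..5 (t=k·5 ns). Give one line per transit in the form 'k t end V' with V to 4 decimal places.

Γ_L=0.600000, Γ_S=0.142857; launch V₁=5·75/175=2.142857
k=0 src: V=2.1429
k=1 load: inc=2.142857, refl=2.142857·0.600000=1.2857; V=0.000000+2.142857+1.285714=3.4286
k=2 src: inc=1.285714, refl=1.285714·0.142857=0.1837; V=2.142857+1.285714+0.183673=3.6122
k=3 load: inc=0.183673, refl=0.183673·0.600000=0.1102; V=3.428571+0.183673+0.110204=3.7224
k=4 src: inc=0.110204, refl=0.110204·0.142857=0.0157; V=3.612245+0.110204+0.015743=3.7382
k=5 load: inc=0.015743, refl=0.015743·0.600000=0.0094; V=3.722449+0.015743+0.009446=3.7476

0 0 source 2.1429
1 5 load 3.4286
2 10 source 3.6122
3 15 load 3.7224
4 20 source 3.7382
5 25 load 3.7476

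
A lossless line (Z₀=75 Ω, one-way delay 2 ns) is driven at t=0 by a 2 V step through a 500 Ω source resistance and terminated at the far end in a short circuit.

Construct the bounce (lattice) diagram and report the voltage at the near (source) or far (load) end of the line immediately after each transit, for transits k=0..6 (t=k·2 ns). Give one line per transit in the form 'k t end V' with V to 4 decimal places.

Γ_L=-1.000000, Γ_S=0.739130; launch V₁=2·75/575=0.260870
k=0 src: V=0.2609
k=1 load: inc=0.260870, refl=0.260870·-1.000000=-0.2609; V=0.000000+0.260870+-0.260870=0.0000
k=2 src: inc=-0.260870, refl=-0.260870·0.739130=-0.1928; V=0.260870+-0.260870+-0.192817=-0.1928
k=3 load: inc=-0.192817, refl=-0.192817·-1.000000=0.1928; V=0.000000+-0.192817+0.192817=0.0000
k=4 src: inc=0.192817, refl=0.192817·0.739130=0.1425; V=-0.192817+0.192817+0.142517=0.1425
k=5 load: inc=0.142517, refl=0.142517·-1.000000=-0.1425; V=0.000000+0.142517+-0.142517=0.0000
k=6 src: inc=-0.142517, refl=-0.142517·0.739130=-0.1053; V=0.142517+-0.142517+-0.105338=-0.1053

0 0 source 0.2609
1 2 load 0.0000
2 4 source -0.1928
3 6 load 0.0000
4 8 source 0.1425
5 10 load 0.0000
6 12 source -0.1053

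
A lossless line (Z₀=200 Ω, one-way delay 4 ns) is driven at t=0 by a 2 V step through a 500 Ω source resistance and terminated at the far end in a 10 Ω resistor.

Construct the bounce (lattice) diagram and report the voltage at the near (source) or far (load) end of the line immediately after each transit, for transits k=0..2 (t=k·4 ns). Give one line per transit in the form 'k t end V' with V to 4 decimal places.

0 0 source 0.5714
1 4 load 0.0544
2 8 source -0.1672

Γ_L=-0.904762, Γ_S=0.428571; launch V₁=2·200/700=0.571429
k=0 src: V=0.5714
k=1 load: inc=0.571429, refl=0.571429·-0.904762=-0.5170; V=0.000000+0.571429+-0.517007=0.0544
k=2 src: inc=-0.517007, refl=-0.517007·0.428571=-0.2216; V=0.571429+-0.517007+-0.221574=-0.1672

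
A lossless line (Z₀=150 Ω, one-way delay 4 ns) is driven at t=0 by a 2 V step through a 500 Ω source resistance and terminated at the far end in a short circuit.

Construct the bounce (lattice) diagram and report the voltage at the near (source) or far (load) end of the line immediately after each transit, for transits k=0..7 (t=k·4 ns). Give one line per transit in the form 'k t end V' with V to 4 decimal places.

Γ_L=-1.000000, Γ_S=0.538462; launch V₁=2·150/650=0.461538
k=0 src: V=0.4615
k=1 load: inc=0.461538, refl=0.461538·-1.000000=-0.4615; V=0.000000+0.461538+-0.461538=0.0000
k=2 src: inc=-0.461538, refl=-0.461538·0.538462=-0.2485; V=0.461538+-0.461538+-0.248521=-0.2485
k=3 load: inc=-0.248521, refl=-0.248521·-1.000000=0.2485; V=0.000000+-0.248521+0.248521=0.0000
k=4 src: inc=0.248521, refl=0.248521·0.538462=0.1338; V=-0.248521+0.248521+0.133819=0.1338
k=5 load: inc=0.133819, refl=0.133819·-1.000000=-0.1338; V=0.000000+0.133819+-0.133819=0.0000
k=6 src: inc=-0.133819, refl=-0.133819·0.538462=-0.0721; V=0.133819+-0.133819+-0.072056=-0.0721
k=7 load: inc=-0.072056, refl=-0.072056·-1.000000=0.0721; V=0.000000+-0.072056+0.072056=0.0000

0 0 source 0.4615
1 4 load 0.0000
2 8 source -0.2485
3 12 load 0.0000
4 16 source 0.1338
5 20 load 0.0000
6 24 source -0.0721
7 28 load 0.0000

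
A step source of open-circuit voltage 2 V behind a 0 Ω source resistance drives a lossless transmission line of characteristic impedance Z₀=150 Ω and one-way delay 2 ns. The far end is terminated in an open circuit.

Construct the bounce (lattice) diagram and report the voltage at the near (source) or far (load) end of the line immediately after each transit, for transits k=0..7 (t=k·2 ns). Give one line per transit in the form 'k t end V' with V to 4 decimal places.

Γ_L=1.000000, Γ_S=-1.000000; launch V₁=2·150/150=2.000000
k=0 src: V=2.0000
k=1 load: inc=2.000000, refl=2.000000·1.000000=2.0000; V=0.000000+2.000000+2.000000=4.0000
k=2 src: inc=2.000000, refl=2.000000·-1.000000=-2.0000; V=2.000000+2.000000+-2.000000=2.0000
k=3 load: inc=-2.000000, refl=-2.000000·1.000000=-2.0000; V=4.000000+-2.000000+-2.000000=0.0000
k=4 src: inc=-2.000000, refl=-2.000000·-1.000000=2.0000; V=2.000000+-2.000000+2.000000=2.0000
k=5 load: inc=2.000000, refl=2.000000·1.000000=2.0000; V=0.000000+2.000000+2.000000=4.0000
k=6 src: inc=2.000000, refl=2.000000·-1.000000=-2.0000; V=2.000000+2.000000+-2.000000=2.0000
k=7 load: inc=-2.000000, refl=-2.000000·1.000000=-2.0000; V=4.000000+-2.000000+-2.000000=0.0000

0 0 source 2.0000
1 2 load 4.0000
2 4 source 2.0000
3 6 load 0.0000
4 8 source 2.0000
5 10 load 4.0000
6 12 source 2.0000
7 14 load 0.0000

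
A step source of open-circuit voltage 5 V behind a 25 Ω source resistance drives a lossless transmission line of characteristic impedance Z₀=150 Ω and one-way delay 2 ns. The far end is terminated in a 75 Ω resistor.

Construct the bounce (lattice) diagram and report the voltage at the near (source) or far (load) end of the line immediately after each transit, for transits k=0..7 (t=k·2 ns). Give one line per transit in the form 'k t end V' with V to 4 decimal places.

Γ_L=-0.333333, Γ_S=-0.714286; launch V₁=5·150/175=4.285714
k=0 src: V=4.2857
k=1 load: inc=4.285714, refl=4.285714·-0.333333=-1.4286; V=0.000000+4.285714+-1.428571=2.8571
k=2 src: inc=-1.428571, refl=-1.428571·-0.714286=1.0204; V=4.285714+-1.428571+1.020408=3.8776
k=3 load: inc=1.020408, refl=1.020408·-0.333333=-0.3401; V=2.857143+1.020408+-0.340136=3.5374
k=4 src: inc=-0.340136, refl=-0.340136·-0.714286=0.2430; V=3.877551+-0.340136+0.242954=3.7804
k=5 load: inc=0.242954, refl=0.242954·-0.333333=-0.0810; V=3.537415+0.242954+-0.080985=3.6994
k=6 src: inc=-0.080985, refl=-0.080985·-0.714286=0.0578; V=3.780369+-0.080985+0.057846=3.7572
k=7 load: inc=0.057846, refl=0.057846·-0.333333=-0.0193; V=3.699385+0.057846+-0.019282=3.7379

0 0 source 4.2857
1 2 load 2.8571
2 4 source 3.8776
3 6 load 3.5374
4 8 source 3.7804
5 10 load 3.6994
6 12 source 3.7572
7 14 load 3.7379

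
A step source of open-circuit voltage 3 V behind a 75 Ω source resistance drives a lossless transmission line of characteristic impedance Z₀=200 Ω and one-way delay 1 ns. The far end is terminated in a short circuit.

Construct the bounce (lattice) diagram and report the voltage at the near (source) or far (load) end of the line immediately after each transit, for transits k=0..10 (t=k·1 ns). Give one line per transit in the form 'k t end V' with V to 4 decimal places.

Γ_L=-1.000000, Γ_S=-0.454545; launch V₁=3·200/275=2.181818
k=0 src: V=2.1818
k=1 load: inc=2.181818, refl=2.181818·-1.000000=-2.1818; V=0.000000+2.181818+-2.181818=0.0000
k=2 src: inc=-2.181818, refl=-2.181818·-0.454545=0.9917; V=2.181818+-2.181818+0.991736=0.9917
k=3 load: inc=0.991736, refl=0.991736·-1.000000=-0.9917; V=0.000000+0.991736+-0.991736=0.0000
k=4 src: inc=-0.991736, refl=-0.991736·-0.454545=0.4508; V=0.991736+-0.991736+0.450789=0.4508
k=5 load: inc=0.450789, refl=0.450789·-1.000000=-0.4508; V=0.000000+0.450789+-0.450789=0.0000
k=6 src: inc=-0.450789, refl=-0.450789·-0.454545=0.2049; V=0.450789+-0.450789+0.204904=0.2049
k=7 load: inc=0.204904, refl=0.204904·-1.000000=-0.2049; V=0.000000+0.204904+-0.204904=0.0000
k=8 src: inc=-0.204904, refl=-0.204904·-0.454545=0.0931; V=0.204904+-0.204904+0.093138=0.0931
k=9 load: inc=0.093138, refl=0.093138·-1.000000=-0.0931; V=0.000000+0.093138+-0.093138=0.0000
k=10 src: inc=-0.093138, refl=-0.093138·-0.454545=0.0423; V=0.093138+-0.093138+0.042336=0.0423

0 0 source 2.1818
1 1 load 0.0000
2 2 source 0.9917
3 3 load 0.0000
4 4 source 0.4508
5 5 load 0.0000
6 6 source 0.2049
7 7 load 0.0000
8 8 source 0.0931
9 9 load 0.0000
10 10 source 0.0423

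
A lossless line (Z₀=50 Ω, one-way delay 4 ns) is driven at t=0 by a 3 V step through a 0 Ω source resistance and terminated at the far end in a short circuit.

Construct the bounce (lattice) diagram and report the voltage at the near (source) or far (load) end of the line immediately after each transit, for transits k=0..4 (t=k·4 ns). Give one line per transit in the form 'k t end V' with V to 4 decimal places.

Γ_L=-1.000000, Γ_S=-1.000000; launch V₁=3·50/50=3.000000
k=0 src: V=3.0000
k=1 load: inc=3.000000, refl=3.000000·-1.000000=-3.0000; V=0.000000+3.000000+-3.000000=0.0000
k=2 src: inc=-3.000000, refl=-3.000000·-1.000000=3.0000; V=3.000000+-3.000000+3.000000=3.0000
k=3 load: inc=3.000000, refl=3.000000·-1.000000=-3.0000; V=0.000000+3.000000+-3.000000=0.0000
k=4 src: inc=-3.000000, refl=-3.000000·-1.000000=3.0000; V=3.000000+-3.000000+3.000000=3.0000

0 0 source 3.0000
1 4 load 0.0000
2 8 source 3.0000
3 12 load 0.0000
4 16 source 3.0000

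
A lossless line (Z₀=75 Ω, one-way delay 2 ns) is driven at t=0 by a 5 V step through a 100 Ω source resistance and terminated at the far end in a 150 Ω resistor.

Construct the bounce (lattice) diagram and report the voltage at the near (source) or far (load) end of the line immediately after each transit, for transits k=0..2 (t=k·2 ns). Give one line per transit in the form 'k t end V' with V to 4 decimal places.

Γ_L=0.333333, Γ_S=0.142857; launch V₁=5·75/175=2.142857
k=0 src: V=2.1429
k=1 load: inc=2.142857, refl=2.142857·0.333333=0.7143; V=0.000000+2.142857+0.714286=2.8571
k=2 src: inc=0.714286, refl=0.714286·0.142857=0.1020; V=2.142857+0.714286+0.102041=2.9592

0 0 source 2.1429
1 2 load 2.8571
2 4 source 2.9592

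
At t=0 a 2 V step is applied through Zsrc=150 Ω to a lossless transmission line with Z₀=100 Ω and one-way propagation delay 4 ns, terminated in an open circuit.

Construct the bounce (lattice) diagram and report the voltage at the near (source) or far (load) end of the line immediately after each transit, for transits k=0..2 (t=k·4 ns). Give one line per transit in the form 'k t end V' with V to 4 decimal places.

Γ_L=1.000000, Γ_S=0.200000; launch V₁=2·100/250=0.800000
k=0 src: V=0.8000
k=1 load: inc=0.800000, refl=0.800000·1.000000=0.8000; V=0.000000+0.800000+0.800000=1.6000
k=2 src: inc=0.800000, refl=0.800000·0.200000=0.1600; V=0.800000+0.800000+0.160000=1.7600

0 0 source 0.8000
1 4 load 1.6000
2 8 source 1.7600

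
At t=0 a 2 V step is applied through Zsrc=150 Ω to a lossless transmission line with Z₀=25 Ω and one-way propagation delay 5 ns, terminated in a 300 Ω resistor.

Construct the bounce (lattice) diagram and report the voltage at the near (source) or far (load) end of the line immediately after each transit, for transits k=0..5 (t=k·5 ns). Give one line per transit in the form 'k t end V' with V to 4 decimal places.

0 0 source 0.2857
1 5 load 0.5275
2 10 source 0.7002
3 15 load 0.8463
4 20 source 0.9506
5 25 load 1.0390

Γ_L=0.846154, Γ_S=0.714286; launch V₁=2·25/175=0.285714
k=0 src: V=0.2857
k=1 load: inc=0.285714, refl=0.285714·0.846154=0.2418; V=0.000000+0.285714+0.241758=0.5275
k=2 src: inc=0.241758, refl=0.241758·0.714286=0.1727; V=0.285714+0.241758+0.172684=0.7002
k=3 load: inc=0.172684, refl=0.172684·0.846154=0.1461; V=0.527473+0.172684+0.146118=0.8463
k=4 src: inc=0.146118, refl=0.146118·0.714286=0.1044; V=0.700157+0.146118+0.104370=0.9506
k=5 load: inc=0.104370, refl=0.104370·0.846154=0.0883; V=0.846275+0.104370+0.088313=1.0390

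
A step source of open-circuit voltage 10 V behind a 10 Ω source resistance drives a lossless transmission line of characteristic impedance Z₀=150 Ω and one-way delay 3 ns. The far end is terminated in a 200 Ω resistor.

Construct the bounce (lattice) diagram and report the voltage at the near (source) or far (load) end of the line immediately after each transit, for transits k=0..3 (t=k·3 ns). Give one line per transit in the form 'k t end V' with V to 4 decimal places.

Γ_L=0.142857, Γ_S=-0.875000; launch V₁=10·150/160=9.375000
k=0 src: V=9.3750
k=1 load: inc=9.375000, refl=9.375000·0.142857=1.3393; V=0.000000+9.375000+1.339286=10.7143
k=2 src: inc=1.339286, refl=1.339286·-0.875000=-1.1719; V=9.375000+1.339286+-1.171875=9.5424
k=3 load: inc=-1.171875, refl=-1.171875·0.142857=-0.1674; V=10.714286+-1.171875+-0.167411=9.3750

0 0 source 9.3750
1 3 load 10.7143
2 6 source 9.5424
3 9 load 9.3750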